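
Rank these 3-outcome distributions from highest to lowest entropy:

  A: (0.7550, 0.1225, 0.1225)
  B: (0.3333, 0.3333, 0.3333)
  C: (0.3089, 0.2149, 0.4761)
B > C > A

Key insight: Entropy is maximized by uniform distributions and minimized by concentrated distributions.

- Uniform distributions have maximum entropy log₂(3) = 1.5850 bits
- The more "peaked" or concentrated a distribution, the lower its entropy

Entropies:
  H(A) = 1.0483 bits
  H(B) = 1.5850 bits
  H(C) = 1.5100 bits

Ranking: B > C > A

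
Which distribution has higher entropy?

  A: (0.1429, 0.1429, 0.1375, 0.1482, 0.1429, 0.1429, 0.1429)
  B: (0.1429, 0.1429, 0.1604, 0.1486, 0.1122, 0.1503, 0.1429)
A

Both distributions are close to uniform, making this a harder comparison.

H(A) = 2.8071 bits
H(B) = 2.8003 bits

The distribution closer to uniform has higher entropy.
Answer: A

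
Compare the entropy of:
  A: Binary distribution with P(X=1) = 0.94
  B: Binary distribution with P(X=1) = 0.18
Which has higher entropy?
B

For binary distributions, entropy is maximized at p=0.5 and decreases as p moves toward 0 or 1.

H(A) = H(0.94) = 0.3274 bits
H(B) = H(0.18) = 0.6801 bits

Distribution B (p=0.18) is closer to uniform (p=0.5), so it has higher entropy.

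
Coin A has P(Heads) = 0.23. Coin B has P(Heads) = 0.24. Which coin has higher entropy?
B

For binary distributions, entropy is maximized at p=0.5 and decreases as p moves toward 0 or 1.

H(A) = H(0.23) = 0.7780 bits
H(B) = H(0.24) = 0.7950 bits

Distribution B (p=0.24) is closer to uniform (p=0.5), so it has higher entropy.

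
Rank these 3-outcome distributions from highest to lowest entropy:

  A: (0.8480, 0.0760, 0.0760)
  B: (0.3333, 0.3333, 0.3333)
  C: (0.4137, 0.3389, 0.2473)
B > C > A

Key insight: Entropy is maximized by uniform distributions and minimized by concentrated distributions.

- Uniform distributions have maximum entropy log₂(3) = 1.5850 bits
- The more "peaked" or concentrated a distribution, the lower its entropy

Entropies:
  H(A) = 0.7668 bits
  H(B) = 1.5850 bits
  H(C) = 1.5543 bits

Ranking: B > C > A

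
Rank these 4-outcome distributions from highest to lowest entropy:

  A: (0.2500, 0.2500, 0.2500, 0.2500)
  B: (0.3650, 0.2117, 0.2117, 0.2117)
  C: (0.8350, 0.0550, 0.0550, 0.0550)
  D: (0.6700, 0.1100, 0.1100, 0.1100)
A > B > D > C

Key insight: Entropy is maximized by uniform distributions and minimized by concentrated distributions.

Entropies:
  H(A) = 2.0000 bits
  H(B) = 1.9532 bits
  H(C) = 0.9077 bits
  H(D) = 1.4380 bits

Ranking: A > B > D > C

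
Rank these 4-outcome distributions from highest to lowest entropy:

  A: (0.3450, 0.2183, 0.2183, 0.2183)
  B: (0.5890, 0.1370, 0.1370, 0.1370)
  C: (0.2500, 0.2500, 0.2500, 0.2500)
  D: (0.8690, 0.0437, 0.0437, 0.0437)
C > A > B > D

Key insight: Entropy is maximized by uniform distributions and minimized by concentrated distributions.

Entropies:
  H(A) = 1.9677 bits
  H(B) = 1.6284 bits
  H(C) = 2.0000 bits
  H(D) = 0.7678 bits

Ranking: C > A > B > D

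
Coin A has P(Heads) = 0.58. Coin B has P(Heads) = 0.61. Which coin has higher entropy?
A

For binary distributions, entropy is maximized at p=0.5 and decreases as p moves toward 0 or 1.

H(A) = H(0.58) = 0.9815 bits
H(B) = H(0.61) = 0.9648 bits

Distribution A (p=0.58) is closer to uniform (p=0.5), so it has higher entropy.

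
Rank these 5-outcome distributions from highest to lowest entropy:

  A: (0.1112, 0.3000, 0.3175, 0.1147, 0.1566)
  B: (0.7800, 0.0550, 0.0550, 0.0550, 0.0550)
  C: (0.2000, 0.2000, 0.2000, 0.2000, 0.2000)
C > A > B

Key insight: Entropy is maximized by uniform distributions and minimized by concentrated distributions.

- Uniform distributions have maximum entropy log₂(5) = 2.3219 bits
- The more "peaked" or concentrated a distribution, the lower its entropy

Entropies:
  H(A) = 2.1762 bits
  H(B) = 1.2002 bits
  H(C) = 2.3219 bits

Ranking: C > A > B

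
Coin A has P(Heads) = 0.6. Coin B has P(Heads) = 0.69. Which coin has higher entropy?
A

For binary distributions, entropy is maximized at p=0.5 and decreases as p moves toward 0 or 1.

H(A) = H(0.6) = 0.9710 bits
H(B) = H(0.69) = 0.8932 bits

Distribution A (p=0.6) is closer to uniform (p=0.5), so it has higher entropy.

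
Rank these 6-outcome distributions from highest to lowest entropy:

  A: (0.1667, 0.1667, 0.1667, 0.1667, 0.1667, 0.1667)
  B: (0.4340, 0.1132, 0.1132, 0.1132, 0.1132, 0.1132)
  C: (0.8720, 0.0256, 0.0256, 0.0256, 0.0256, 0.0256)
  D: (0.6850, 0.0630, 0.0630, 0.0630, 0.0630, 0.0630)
A > B > D > C

Key insight: Entropy is maximized by uniform distributions and minimized by concentrated distributions.

Entropies:
  H(A) = 2.5850 bits
  H(B) = 2.3016 bits
  H(C) = 0.8491 bits
  H(D) = 1.6303 bits

Ranking: A > B > D > C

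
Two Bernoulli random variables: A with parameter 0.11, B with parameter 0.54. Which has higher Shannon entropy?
B

For binary distributions, entropy is maximized at p=0.5 and decreases as p moves toward 0 or 1.

H(A) = H(0.11) = 0.4999 bits
H(B) = H(0.54) = 0.9954 bits

Distribution B (p=0.54) is closer to uniform (p=0.5), so it has higher entropy.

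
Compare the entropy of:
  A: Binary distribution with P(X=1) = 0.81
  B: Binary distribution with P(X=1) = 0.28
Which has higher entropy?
B

For binary distributions, entropy is maximized at p=0.5 and decreases as p moves toward 0 or 1.

H(A) = H(0.81) = 0.7015 bits
H(B) = H(0.28) = 0.8555 bits

Distribution B (p=0.28) is closer to uniform (p=0.5), so it has higher entropy.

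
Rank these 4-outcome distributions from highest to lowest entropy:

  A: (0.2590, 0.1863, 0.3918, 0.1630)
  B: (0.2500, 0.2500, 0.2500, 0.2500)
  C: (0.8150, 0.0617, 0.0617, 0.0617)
B > A > C

Key insight: Entropy is maximized by uniform distributions and minimized by concentrated distributions.

- Uniform distributions have maximum entropy log₂(4) = 2.0000 bits
- The more "peaked" or concentrated a distribution, the lower its entropy

Entropies:
  H(A) = 1.9126 bits
  H(B) = 2.0000 bits
  H(C) = 0.9841 bits

Ranking: B > A > C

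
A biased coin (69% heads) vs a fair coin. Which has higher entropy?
Fair coin

The fair coin is uniform (p=0.5), maximizing binary entropy at 1 bit. The biased coin has H(0.69) ≈ 0.893 bits — its outcome is more predictable, so its entropy is lower.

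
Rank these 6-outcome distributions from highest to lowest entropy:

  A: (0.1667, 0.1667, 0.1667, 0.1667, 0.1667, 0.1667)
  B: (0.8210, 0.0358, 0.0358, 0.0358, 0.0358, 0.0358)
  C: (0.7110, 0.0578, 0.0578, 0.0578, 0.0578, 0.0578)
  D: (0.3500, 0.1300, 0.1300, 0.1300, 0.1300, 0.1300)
A > D > C > B

Key insight: Entropy is maximized by uniform distributions and minimized by concentrated distributions.

Entropies:
  H(A) = 2.5850 bits
  H(B) = 1.0935 bits
  H(C) = 1.5385 bits
  H(D) = 2.4433 bits

Ranking: A > D > C > B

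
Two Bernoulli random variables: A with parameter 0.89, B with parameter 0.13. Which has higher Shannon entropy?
B

For binary distributions, entropy is maximized at p=0.5 and decreases as p moves toward 0 or 1.

H(A) = H(0.89) = 0.4999 bits
H(B) = H(0.13) = 0.5574 bits

Distribution B (p=0.13) is closer to uniform (p=0.5), so it has higher entropy.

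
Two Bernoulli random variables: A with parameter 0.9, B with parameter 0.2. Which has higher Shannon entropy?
B

For binary distributions, entropy is maximized at p=0.5 and decreases as p moves toward 0 or 1.

H(A) = H(0.9) = 0.4690 bits
H(B) = H(0.2) = 0.7219 bits

Distribution B (p=0.2) is closer to uniform (p=0.5), so it has higher entropy.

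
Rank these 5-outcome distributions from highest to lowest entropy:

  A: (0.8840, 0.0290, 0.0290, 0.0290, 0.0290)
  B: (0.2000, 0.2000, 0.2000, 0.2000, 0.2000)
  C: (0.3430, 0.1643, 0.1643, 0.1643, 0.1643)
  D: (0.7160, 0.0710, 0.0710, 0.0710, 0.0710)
B > C > D > A

Key insight: Entropy is maximized by uniform distributions and minimized by concentrated distributions.

Entropies:
  H(A) = 0.7498 bits
  H(B) = 2.3219 bits
  H(C) = 2.2417 bits
  H(D) = 1.4288 bits

Ranking: B > C > D > A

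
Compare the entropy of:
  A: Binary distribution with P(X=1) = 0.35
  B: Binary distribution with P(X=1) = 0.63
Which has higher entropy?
B

For binary distributions, entropy is maximized at p=0.5 and decreases as p moves toward 0 or 1.

H(A) = H(0.35) = 0.9341 bits
H(B) = H(0.63) = 0.9507 bits

Distribution B (p=0.63) is closer to uniform (p=0.5), so it has higher entropy.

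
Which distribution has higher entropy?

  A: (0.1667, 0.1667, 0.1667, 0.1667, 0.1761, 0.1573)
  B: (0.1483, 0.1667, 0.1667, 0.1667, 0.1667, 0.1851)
A

Both distributions are close to uniform, making this a harder comparison.

H(A) = 2.5842 bits
H(B) = 2.5820 bits

The distribution closer to uniform has higher entropy.
Answer: A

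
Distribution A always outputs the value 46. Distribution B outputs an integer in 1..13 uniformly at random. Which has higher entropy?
B

A is deterministic, so H(A) = 0. B is uniform over 13 outcomes, so H(B) = log₂(13) = 3.700 bits. Any distribution with genuine randomness has higher entropy than a deterministic one.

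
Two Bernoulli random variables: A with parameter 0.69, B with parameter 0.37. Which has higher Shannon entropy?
B

For binary distributions, entropy is maximized at p=0.5 and decreases as p moves toward 0 or 1.

H(A) = H(0.69) = 0.8932 bits
H(B) = H(0.37) = 0.9507 bits

Distribution B (p=0.37) is closer to uniform (p=0.5), so it has higher entropy.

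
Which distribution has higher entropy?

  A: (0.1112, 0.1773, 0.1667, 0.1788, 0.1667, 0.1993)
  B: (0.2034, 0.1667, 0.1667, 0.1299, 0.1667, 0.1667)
B

Both distributions are close to uniform, making this a harder comparison.

H(A) = 2.5644 bits
H(B) = 2.5732 bits

The distribution closer to uniform has higher entropy.
Answer: B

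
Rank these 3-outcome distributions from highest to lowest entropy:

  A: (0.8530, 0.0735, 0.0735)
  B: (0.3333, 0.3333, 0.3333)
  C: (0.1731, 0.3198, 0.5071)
B > C > A

Key insight: Entropy is maximized by uniform distributions and minimized by concentrated distributions.

- Uniform distributions have maximum entropy log₂(3) = 1.5850 bits
- The more "peaked" or concentrated a distribution, the lower its entropy

Entropies:
  H(A) = 0.7493 bits
  H(B) = 1.5850 bits
  H(C) = 1.4608 bits

Ranking: B > C > A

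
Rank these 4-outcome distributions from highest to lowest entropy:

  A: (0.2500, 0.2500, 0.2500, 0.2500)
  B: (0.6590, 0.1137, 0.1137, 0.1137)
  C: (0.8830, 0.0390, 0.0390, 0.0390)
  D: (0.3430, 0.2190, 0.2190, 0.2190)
A > D > B > C

Key insight: Entropy is maximized by uniform distributions and minimized by concentrated distributions.

Entropies:
  H(A) = 2.0000 bits
  H(B) = 1.4662 bits
  H(C) = 0.7061 bits
  H(D) = 1.9690 bits

Ranking: A > D > B > C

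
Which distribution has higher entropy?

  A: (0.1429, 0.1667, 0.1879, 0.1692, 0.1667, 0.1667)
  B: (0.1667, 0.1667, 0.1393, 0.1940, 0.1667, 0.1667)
A

Both distributions are close to uniform, making this a harder comparison.

H(A) = 2.5805 bits
H(B) = 2.5785 bits

The distribution closer to uniform has higher entropy.
Answer: A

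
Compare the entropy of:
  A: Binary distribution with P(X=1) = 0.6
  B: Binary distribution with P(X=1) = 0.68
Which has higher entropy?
A

For binary distributions, entropy is maximized at p=0.5 and decreases as p moves toward 0 or 1.

H(A) = H(0.6) = 0.9710 bits
H(B) = H(0.68) = 0.9044 bits

Distribution A (p=0.6) is closer to uniform (p=0.5), so it has higher entropy.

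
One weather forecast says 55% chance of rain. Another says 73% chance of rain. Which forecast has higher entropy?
55% forecast

Treat each forecast as a Bernoulli distribution. Binary entropy is maximized at p=0.5 and falls off symmetrically toward 0 or 1. The 55% forecast is closer to 50%, so it is more uncertain. H(55%) ≈ 0.993 bits, H(73%) ≈ 0.841 bits.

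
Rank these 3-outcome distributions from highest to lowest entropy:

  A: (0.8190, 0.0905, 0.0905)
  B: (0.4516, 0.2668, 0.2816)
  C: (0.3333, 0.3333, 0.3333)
C > B > A

Key insight: Entropy is maximized by uniform distributions and minimized by concentrated distributions.

- Uniform distributions have maximum entropy log₂(3) = 1.5850 bits
- The more "peaked" or concentrated a distribution, the lower its entropy

Entropies:
  H(A) = 0.8633 bits
  H(B) = 1.5414 bits
  H(C) = 1.5850 bits

Ranking: C > B > A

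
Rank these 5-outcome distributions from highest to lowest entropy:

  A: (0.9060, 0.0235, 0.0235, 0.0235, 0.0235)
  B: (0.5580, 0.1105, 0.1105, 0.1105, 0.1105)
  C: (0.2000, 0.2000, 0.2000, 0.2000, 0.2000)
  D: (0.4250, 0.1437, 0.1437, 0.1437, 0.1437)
C > D > B > A

Key insight: Entropy is maximized by uniform distributions and minimized by concentrated distributions.

Entropies:
  H(A) = 0.6377 bits
  H(B) = 1.8743 bits
  H(C) = 2.3219 bits
  H(D) = 2.1337 bits

Ranking: C > D > B > A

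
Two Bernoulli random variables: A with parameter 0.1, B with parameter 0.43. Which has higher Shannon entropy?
B

For binary distributions, entropy is maximized at p=0.5 and decreases as p moves toward 0 or 1.

H(A) = H(0.1) = 0.4690 bits
H(B) = H(0.43) = 0.9858 bits

Distribution B (p=0.43) is closer to uniform (p=0.5), so it has higher entropy.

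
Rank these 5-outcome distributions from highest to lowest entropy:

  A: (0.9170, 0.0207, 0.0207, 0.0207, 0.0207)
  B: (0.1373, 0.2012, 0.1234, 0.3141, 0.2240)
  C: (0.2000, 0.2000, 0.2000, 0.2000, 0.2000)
C > B > A

Key insight: Entropy is maximized by uniform distributions and minimized by concentrated distributions.

- Uniform distributions have maximum entropy log₂(5) = 2.3219 bits
- The more "peaked" or concentrated a distribution, the lower its entropy

Entropies:
  H(A) = 0.5787 bits
  H(B) = 2.2396 bits
  H(C) = 2.3219 bits

Ranking: C > B > A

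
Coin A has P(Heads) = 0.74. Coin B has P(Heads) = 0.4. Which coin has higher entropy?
B

For binary distributions, entropy is maximized at p=0.5 and decreases as p moves toward 0 or 1.

H(A) = H(0.74) = 0.8267 bits
H(B) = H(0.4) = 0.9710 bits

Distribution B (p=0.4) is closer to uniform (p=0.5), so it has higher entropy.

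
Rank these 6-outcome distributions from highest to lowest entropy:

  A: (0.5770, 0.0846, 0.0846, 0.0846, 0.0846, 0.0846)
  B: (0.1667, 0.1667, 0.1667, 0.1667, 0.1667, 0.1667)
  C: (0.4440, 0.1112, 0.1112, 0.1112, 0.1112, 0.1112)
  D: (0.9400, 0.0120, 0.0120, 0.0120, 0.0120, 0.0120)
B > C > A > D

Key insight: Entropy is maximized by uniform distributions and minimized by concentrated distributions.

Entropies:
  H(A) = 1.9650 bits
  H(B) = 2.5850 bits
  H(C) = 2.2819 bits
  H(D) = 0.4668 bits

Ranking: B > C > A > D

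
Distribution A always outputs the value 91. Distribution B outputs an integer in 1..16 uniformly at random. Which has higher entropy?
B

A is deterministic, so H(A) = 0. B is uniform over 16 outcomes, so H(B) = log₂(16) = 4.000 bits. Any distribution with genuine randomness has higher entropy than a deterministic one.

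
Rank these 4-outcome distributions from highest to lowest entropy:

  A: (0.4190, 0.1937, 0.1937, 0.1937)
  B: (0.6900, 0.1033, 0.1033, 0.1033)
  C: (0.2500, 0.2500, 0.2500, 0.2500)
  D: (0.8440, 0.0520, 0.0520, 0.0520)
C > A > B > D

Key insight: Entropy is maximized by uniform distributions and minimized by concentrated distributions.

Entropies:
  H(A) = 1.9018 bits
  H(B) = 1.3845 bits
  H(C) = 2.0000 bits
  H(D) = 0.8719 bits

Ranking: C > A > B > D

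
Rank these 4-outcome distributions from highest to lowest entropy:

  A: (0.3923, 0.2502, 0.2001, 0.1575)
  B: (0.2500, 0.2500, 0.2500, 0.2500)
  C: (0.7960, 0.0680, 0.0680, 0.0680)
B > A > C

Key insight: Entropy is maximized by uniform distributions and minimized by concentrated distributions.

- Uniform distributions have maximum entropy log₂(4) = 2.0000 bits
- The more "peaked" or concentrated a distribution, the lower its entropy

Entropies:
  H(A) = 1.9141 bits
  H(B) = 2.0000 bits
  H(C) = 1.0532 bits

Ranking: B > A > C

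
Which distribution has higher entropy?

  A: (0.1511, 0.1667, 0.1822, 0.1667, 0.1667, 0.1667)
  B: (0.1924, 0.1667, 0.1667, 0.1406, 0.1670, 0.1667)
A

Both distributions are close to uniform, making this a harder comparison.

H(A) = 2.5829 bits
H(B) = 2.5791 bits

The distribution closer to uniform has higher entropy.
Answer: A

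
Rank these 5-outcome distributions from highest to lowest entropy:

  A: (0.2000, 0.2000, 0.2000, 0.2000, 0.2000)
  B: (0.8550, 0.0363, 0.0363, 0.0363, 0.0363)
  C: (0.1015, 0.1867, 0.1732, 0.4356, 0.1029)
A > C > B

Key insight: Entropy is maximized by uniform distributions and minimized by concentrated distributions.

- Uniform distributions have maximum entropy log₂(5) = 2.3219 bits
- The more "peaked" or concentrated a distribution, the lower its entropy

Entropies:
  H(A) = 2.3219 bits
  H(B) = 0.8872 bits
  H(C) = 2.0851 bits

Ranking: A > C > B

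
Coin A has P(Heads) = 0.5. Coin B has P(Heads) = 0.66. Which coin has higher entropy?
A

For binary distributions, entropy is maximized at p=0.5 and decreases as p moves toward 0 or 1.

H(A) = H(0.5) = 1.0000 bits
H(B) = H(0.66) = 0.9248 bits

Distribution A (p=0.5) is closer to uniform (p=0.5), so it has higher entropy.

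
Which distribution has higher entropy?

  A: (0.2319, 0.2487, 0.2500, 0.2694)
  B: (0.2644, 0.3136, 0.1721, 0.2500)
A

Both distributions are close to uniform, making this a harder comparison.

H(A) = 1.9980 bits
H(B) = 1.9689 bits

The distribution closer to uniform has higher entropy.
Answer: A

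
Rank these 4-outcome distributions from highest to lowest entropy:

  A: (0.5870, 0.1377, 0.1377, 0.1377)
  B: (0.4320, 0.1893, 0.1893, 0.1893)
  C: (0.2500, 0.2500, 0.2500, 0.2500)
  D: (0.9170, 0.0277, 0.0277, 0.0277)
C > B > A > D

Key insight: Entropy is maximized by uniform distributions and minimized by concentrated distributions.

Entropies:
  H(A) = 1.6326 bits
  H(B) = 1.8869 bits
  H(C) = 2.0000 bits
  H(D) = 0.5442 bits

Ranking: C > B > A > D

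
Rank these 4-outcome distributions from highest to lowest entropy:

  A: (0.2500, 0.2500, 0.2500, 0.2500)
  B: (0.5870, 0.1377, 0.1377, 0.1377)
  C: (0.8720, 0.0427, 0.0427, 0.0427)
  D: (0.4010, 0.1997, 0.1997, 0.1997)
A > D > B > C

Key insight: Entropy is maximized by uniform distributions and minimized by concentrated distributions.

Entropies:
  H(A) = 2.0000 bits
  H(B) = 1.6326 bits
  H(C) = 0.7548 bits
  H(D) = 1.9209 bits

Ranking: A > D > B > C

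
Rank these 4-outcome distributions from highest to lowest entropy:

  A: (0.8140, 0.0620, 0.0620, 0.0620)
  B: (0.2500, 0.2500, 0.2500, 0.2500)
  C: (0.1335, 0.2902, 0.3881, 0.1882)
B > C > A

Key insight: Entropy is maximized by uniform distributions and minimized by concentrated distributions.

- Uniform distributions have maximum entropy log₂(4) = 2.0000 bits
- The more "peaked" or concentrated a distribution, the lower its entropy

Entropies:
  H(A) = 0.9878 bits
  H(B) = 2.0000 bits
  H(C) = 1.8892 bits

Ranking: B > C > A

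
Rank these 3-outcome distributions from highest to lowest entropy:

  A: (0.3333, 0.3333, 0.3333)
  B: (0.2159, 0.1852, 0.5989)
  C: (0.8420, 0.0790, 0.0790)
A > B > C

Key insight: Entropy is maximized by uniform distributions and minimized by concentrated distributions.

- Uniform distributions have maximum entropy log₂(3) = 1.5850 bits
- The more "peaked" or concentrated a distribution, the lower its entropy

Entropies:
  H(A) = 1.5850 bits
  H(B) = 1.3710 bits
  H(C) = 0.7875 bits

Ranking: A > B > C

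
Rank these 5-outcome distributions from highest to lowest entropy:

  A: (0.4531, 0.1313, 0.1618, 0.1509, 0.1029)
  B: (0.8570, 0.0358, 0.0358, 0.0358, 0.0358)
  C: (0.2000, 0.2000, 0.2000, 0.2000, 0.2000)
C > A > B

Key insight: Entropy is maximized by uniform distributions and minimized by concentrated distributions.

- Uniform distributions have maximum entropy log₂(5) = 2.3219 bits
- The more "peaked" or concentrated a distribution, the lower its entropy

Entropies:
  H(A) = 2.0765 bits
  H(B) = 0.8780 bits
  H(C) = 2.3219 bits

Ranking: C > A > B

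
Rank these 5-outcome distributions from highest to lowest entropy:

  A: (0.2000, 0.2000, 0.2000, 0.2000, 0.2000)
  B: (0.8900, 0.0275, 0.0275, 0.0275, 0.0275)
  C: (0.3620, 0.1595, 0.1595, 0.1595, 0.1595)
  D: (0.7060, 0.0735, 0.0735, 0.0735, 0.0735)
A > C > D > B

Key insight: Entropy is maximized by uniform distributions and minimized by concentrated distributions.

Entropies:
  H(A) = 2.3219 bits
  H(B) = 0.7199 bits
  H(C) = 2.2203 bits
  H(D) = 1.4618 bits

Ranking: A > C > D > B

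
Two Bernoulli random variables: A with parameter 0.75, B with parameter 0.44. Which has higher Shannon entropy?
B

For binary distributions, entropy is maximized at p=0.5 and decreases as p moves toward 0 or 1.

H(A) = H(0.75) = 0.8113 bits
H(B) = H(0.44) = 0.9896 bits

Distribution B (p=0.44) is closer to uniform (p=0.5), so it has higher entropy.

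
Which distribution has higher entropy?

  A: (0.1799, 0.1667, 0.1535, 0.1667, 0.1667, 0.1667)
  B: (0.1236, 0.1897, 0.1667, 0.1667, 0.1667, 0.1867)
A

Both distributions are close to uniform, making this a harder comparison.

H(A) = 2.5835 bits
H(B) = 2.5723 bits

The distribution closer to uniform has higher entropy.
Answer: A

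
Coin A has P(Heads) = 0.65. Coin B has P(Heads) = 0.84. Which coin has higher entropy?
A

For binary distributions, entropy is maximized at p=0.5 and decreases as p moves toward 0 or 1.

H(A) = H(0.65) = 0.9341 bits
H(B) = H(0.84) = 0.6343 bits

Distribution A (p=0.65) is closer to uniform (p=0.5), so it has higher entropy.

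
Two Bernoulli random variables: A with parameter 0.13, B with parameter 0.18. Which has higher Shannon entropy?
B

For binary distributions, entropy is maximized at p=0.5 and decreases as p moves toward 0 or 1.

H(A) = H(0.13) = 0.5574 bits
H(B) = H(0.18) = 0.6801 bits

Distribution B (p=0.18) is closer to uniform (p=0.5), so it has higher entropy.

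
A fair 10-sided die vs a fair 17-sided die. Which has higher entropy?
17-sided die

Both are uniform distributions; for uniform over n outcomes, H = log₂(n). H(10-sided) = log₂(10) = 3.322 bits and H(17-sided) = log₂(17) = 4.087 bits. More outcomes in a uniform distribution means higher entropy.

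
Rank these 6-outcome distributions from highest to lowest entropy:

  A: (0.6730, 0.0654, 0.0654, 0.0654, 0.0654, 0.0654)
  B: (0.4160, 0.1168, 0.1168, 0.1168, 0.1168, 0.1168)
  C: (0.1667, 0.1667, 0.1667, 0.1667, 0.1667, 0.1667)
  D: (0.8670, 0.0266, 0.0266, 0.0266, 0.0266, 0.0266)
C > B > A > D

Key insight: Entropy is maximized by uniform distributions and minimized by concentrated distributions.

Entropies:
  H(A) = 1.6711 bits
  H(B) = 2.3355 bits
  H(C) = 2.5850 bits
  H(D) = 0.8744 bits

Ranking: C > B > A > D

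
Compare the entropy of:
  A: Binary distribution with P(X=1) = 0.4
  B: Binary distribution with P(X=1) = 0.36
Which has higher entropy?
A

For binary distributions, entropy is maximized at p=0.5 and decreases as p moves toward 0 or 1.

H(A) = H(0.4) = 0.9710 bits
H(B) = H(0.36) = 0.9427 bits

Distribution A (p=0.4) is closer to uniform (p=0.5), so it has higher entropy.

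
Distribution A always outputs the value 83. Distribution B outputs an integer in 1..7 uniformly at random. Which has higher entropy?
B

A is deterministic, so H(A) = 0. B is uniform over 7 outcomes, so H(B) = log₂(7) = 2.807 bits. Any distribution with genuine randomness has higher entropy than a deterministic one.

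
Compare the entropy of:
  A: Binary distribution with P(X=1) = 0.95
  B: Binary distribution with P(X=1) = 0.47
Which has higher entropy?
B

For binary distributions, entropy is maximized at p=0.5 and decreases as p moves toward 0 or 1.

H(A) = H(0.95) = 0.2864 bits
H(B) = H(0.47) = 0.9974 bits

Distribution B (p=0.47) is closer to uniform (p=0.5), so it has higher entropy.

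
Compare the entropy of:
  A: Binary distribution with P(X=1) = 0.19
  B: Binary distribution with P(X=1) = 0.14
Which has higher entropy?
A

For binary distributions, entropy is maximized at p=0.5 and decreases as p moves toward 0 or 1.

H(A) = H(0.19) = 0.7015 bits
H(B) = H(0.14) = 0.5842 bits

Distribution A (p=0.19) is closer to uniform (p=0.5), so it has higher entropy.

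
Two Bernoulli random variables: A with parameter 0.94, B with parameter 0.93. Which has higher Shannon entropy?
B

For binary distributions, entropy is maximized at p=0.5 and decreases as p moves toward 0 or 1.

H(A) = H(0.94) = 0.3274 bits
H(B) = H(0.93) = 0.3659 bits

Distribution B (p=0.93) is closer to uniform (p=0.5), so it has higher entropy.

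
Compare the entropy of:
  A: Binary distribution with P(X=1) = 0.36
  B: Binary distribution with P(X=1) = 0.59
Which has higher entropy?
B

For binary distributions, entropy is maximized at p=0.5 and decreases as p moves toward 0 or 1.

H(A) = H(0.36) = 0.9427 bits
H(B) = H(0.59) = 0.9765 bits

Distribution B (p=0.59) is closer to uniform (p=0.5), so it has higher entropy.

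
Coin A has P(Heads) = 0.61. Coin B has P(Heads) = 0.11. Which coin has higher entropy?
A

For binary distributions, entropy is maximized at p=0.5 and decreases as p moves toward 0 or 1.

H(A) = H(0.61) = 0.9648 bits
H(B) = H(0.11) = 0.4999 bits

Distribution A (p=0.61) is closer to uniform (p=0.5), so it has higher entropy.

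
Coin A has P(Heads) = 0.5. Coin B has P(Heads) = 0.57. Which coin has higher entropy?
A

For binary distributions, entropy is maximized at p=0.5 and decreases as p moves toward 0 or 1.

H(A) = H(0.5) = 1.0000 bits
H(B) = H(0.57) = 0.9858 bits

Distribution A (p=0.5) is closer to uniform (p=0.5), so it has higher entropy.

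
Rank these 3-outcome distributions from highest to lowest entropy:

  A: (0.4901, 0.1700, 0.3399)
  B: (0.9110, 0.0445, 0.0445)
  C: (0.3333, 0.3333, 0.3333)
C > A > B

Key insight: Entropy is maximized by uniform distributions and minimized by concentrated distributions.

- Uniform distributions have maximum entropy log₂(3) = 1.5850 bits
- The more "peaked" or concentrated a distribution, the lower its entropy

Entropies:
  H(A) = 1.4680 bits
  H(B) = 0.5221 bits
  H(C) = 1.5850 bits

Ranking: C > A > B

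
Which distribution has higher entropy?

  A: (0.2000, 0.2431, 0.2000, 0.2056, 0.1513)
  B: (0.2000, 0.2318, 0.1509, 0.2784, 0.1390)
A

Both distributions are close to uniform, making this a harder comparison.

H(A) = 2.3062 bits
H(B) = 2.2742 bits

The distribution closer to uniform has higher entropy.
Answer: A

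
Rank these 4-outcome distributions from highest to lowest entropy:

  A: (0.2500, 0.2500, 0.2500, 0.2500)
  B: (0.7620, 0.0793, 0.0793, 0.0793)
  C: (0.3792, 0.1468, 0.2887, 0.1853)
A > C > B

Key insight: Entropy is maximized by uniform distributions and minimized by concentrated distributions.

- Uniform distributions have maximum entropy log₂(4) = 2.0000 bits
- The more "peaked" or concentrated a distribution, the lower its entropy

Entropies:
  H(A) = 2.0000 bits
  H(B) = 1.1689 bits
  H(C) = 1.9049 bits

Ranking: A > C > B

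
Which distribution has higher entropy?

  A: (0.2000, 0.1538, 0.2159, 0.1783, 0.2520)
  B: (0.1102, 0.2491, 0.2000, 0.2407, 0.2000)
A

Both distributions are close to uniform, making this a harder comparison.

H(A) = 2.3019 bits
H(B) = 2.2735 bits

The distribution closer to uniform has higher entropy.
Answer: A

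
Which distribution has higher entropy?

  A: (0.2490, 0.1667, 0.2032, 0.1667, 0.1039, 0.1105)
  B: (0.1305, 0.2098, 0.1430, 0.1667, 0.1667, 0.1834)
B

Both distributions are close to uniform, making this a harder comparison.

H(A) = 2.5189 bits
H(B) = 2.5677 bits

The distribution closer to uniform has higher entropy.
Answer: B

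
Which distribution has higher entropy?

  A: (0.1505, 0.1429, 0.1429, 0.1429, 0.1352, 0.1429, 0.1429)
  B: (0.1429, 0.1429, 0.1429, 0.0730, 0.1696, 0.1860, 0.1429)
A

Both distributions are close to uniform, making this a harder comparison.

H(A) = 2.8068 bits
H(B) = 2.7653 bits

The distribution closer to uniform has higher entropy.
Answer: A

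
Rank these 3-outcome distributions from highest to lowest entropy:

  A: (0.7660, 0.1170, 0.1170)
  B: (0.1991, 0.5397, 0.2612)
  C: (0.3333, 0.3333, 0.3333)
C > B > A

Key insight: Entropy is maximized by uniform distributions and minimized by concentrated distributions.

- Uniform distributions have maximum entropy log₂(3) = 1.5850 bits
- The more "peaked" or concentrated a distribution, the lower its entropy

Entropies:
  H(A) = 1.0189 bits
  H(B) = 1.4496 bits
  H(C) = 1.5850 bits

Ranking: C > B > A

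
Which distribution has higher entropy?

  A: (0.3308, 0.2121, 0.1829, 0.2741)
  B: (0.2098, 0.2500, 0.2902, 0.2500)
B

Both distributions are close to uniform, making this a harder comparison.

H(A) = 1.9626 bits
H(B) = 1.9906 bits

The distribution closer to uniform has higher entropy.
Answer: B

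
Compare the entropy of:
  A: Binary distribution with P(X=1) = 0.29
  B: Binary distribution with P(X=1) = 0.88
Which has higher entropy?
A

For binary distributions, entropy is maximized at p=0.5 and decreases as p moves toward 0 or 1.

H(A) = H(0.29) = 0.8687 bits
H(B) = H(0.88) = 0.5294 bits

Distribution A (p=0.29) is closer to uniform (p=0.5), so it has higher entropy.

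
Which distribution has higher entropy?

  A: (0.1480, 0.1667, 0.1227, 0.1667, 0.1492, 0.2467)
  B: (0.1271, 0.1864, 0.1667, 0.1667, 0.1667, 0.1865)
B

Both distributions are close to uniform, making this a harder comparison.

H(A) = 2.5487 bits
H(B) = 2.5743 bits

The distribution closer to uniform has higher entropy.
Answer: B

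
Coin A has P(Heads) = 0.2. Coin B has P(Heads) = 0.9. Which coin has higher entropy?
A

For binary distributions, entropy is maximized at p=0.5 and decreases as p moves toward 0 or 1.

H(A) = H(0.2) = 0.7219 bits
H(B) = H(0.9) = 0.4690 bits

Distribution A (p=0.2) is closer to uniform (p=0.5), so it has higher entropy.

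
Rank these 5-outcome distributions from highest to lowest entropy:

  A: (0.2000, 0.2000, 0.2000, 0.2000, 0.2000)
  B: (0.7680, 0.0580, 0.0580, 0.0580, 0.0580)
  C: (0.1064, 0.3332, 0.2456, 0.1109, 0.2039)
A > C > B

Key insight: Entropy is maximized by uniform distributions and minimized by concentrated distributions.

- Uniform distributions have maximum entropy log₂(5) = 2.3219 bits
- The more "peaked" or concentrated a distribution, the lower its entropy

Entropies:
  H(A) = 2.3219 bits
  H(B) = 1.2455 bits
  H(C) = 2.1894 bits

Ranking: A > C > B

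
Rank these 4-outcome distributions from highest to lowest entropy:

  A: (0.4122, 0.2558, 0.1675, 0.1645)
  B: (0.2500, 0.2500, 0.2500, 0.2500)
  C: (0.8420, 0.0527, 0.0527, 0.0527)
B > A > C

Key insight: Entropy is maximized by uniform distributions and minimized by concentrated distributions.

- Uniform distributions have maximum entropy log₂(4) = 2.0000 bits
- The more "peaked" or concentrated a distribution, the lower its entropy

Entropies:
  H(A) = 1.8903 bits
  H(B) = 2.0000 bits
  H(C) = 0.8799 bits

Ranking: B > A > C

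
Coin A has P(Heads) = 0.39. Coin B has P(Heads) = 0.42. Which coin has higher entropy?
B

For binary distributions, entropy is maximized at p=0.5 and decreases as p moves toward 0 or 1.

H(A) = H(0.39) = 0.9648 bits
H(B) = H(0.42) = 0.9815 bits

Distribution B (p=0.42) is closer to uniform (p=0.5), so it has higher entropy.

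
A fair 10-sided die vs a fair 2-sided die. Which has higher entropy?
10-sided die

Both are uniform distributions; for uniform over n outcomes, H = log₂(n). H(10-sided) = log₂(10) = 3.322 bits and H(2-sided) = log₂(2) = 1.000 bits. More outcomes in a uniform distribution means higher entropy.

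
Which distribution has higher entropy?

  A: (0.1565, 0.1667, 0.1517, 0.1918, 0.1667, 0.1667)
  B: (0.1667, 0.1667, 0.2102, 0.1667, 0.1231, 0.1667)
A

Both distributions are close to uniform, making this a harder comparison.

H(A) = 2.5809 bits
H(B) = 2.5683 bits

The distribution closer to uniform has higher entropy.
Answer: A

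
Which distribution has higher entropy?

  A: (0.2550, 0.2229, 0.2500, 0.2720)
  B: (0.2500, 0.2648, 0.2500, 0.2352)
B

Both distributions are close to uniform, making this a harder comparison.

H(A) = 1.9964 bits
H(B) = 1.9987 bits

The distribution closer to uniform has higher entropy.
Answer: B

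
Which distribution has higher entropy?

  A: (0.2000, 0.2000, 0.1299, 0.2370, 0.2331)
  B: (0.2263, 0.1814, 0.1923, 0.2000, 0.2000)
B

Both distributions are close to uniform, making this a harder comparison.

H(A) = 2.2933 bits
H(B) = 2.3180 bits

The distribution closer to uniform has higher entropy.
Answer: B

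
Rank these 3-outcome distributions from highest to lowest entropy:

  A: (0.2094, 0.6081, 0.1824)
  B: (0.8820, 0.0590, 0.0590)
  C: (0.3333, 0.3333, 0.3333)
C > A > B

Key insight: Entropy is maximized by uniform distributions and minimized by concentrated distributions.

- Uniform distributions have maximum entropy log₂(3) = 1.5850 bits
- The more "peaked" or concentrated a distribution, the lower its entropy

Entropies:
  H(A) = 1.3565 bits
  H(B) = 0.6416 bits
  H(C) = 1.5850 bits

Ranking: C > A > B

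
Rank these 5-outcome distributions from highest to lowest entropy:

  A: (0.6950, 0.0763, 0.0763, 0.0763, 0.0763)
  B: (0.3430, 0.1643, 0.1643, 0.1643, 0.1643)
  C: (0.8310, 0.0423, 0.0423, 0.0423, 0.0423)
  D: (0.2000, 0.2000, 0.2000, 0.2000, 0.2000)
D > B > A > C

Key insight: Entropy is maximized by uniform distributions and minimized by concentrated distributions.

Entropies:
  H(A) = 1.4973 bits
  H(B) = 2.2417 bits
  H(C) = 0.9934 bits
  H(D) = 2.3219 bits

Ranking: D > B > A > C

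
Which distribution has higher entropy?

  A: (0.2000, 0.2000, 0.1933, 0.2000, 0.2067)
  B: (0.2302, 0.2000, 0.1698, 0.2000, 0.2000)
A

Both distributions are close to uniform, making this a harder comparison.

H(A) = 2.3216 bits
H(B) = 2.3153 bits

The distribution closer to uniform has higher entropy.
Answer: A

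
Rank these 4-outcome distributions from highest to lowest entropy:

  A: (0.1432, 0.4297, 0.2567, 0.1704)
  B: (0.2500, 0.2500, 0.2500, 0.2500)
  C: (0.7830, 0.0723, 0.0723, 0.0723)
B > A > C

Key insight: Entropy is maximized by uniform distributions and minimized by concentrated distributions.

- Uniform distributions have maximum entropy log₂(4) = 2.0000 bits
- The more "peaked" or concentrated a distribution, the lower its entropy

Entropies:
  H(A) = 1.8638 bits
  H(B) = 2.0000 bits
  H(C) = 1.0986 bits

Ranking: B > A > C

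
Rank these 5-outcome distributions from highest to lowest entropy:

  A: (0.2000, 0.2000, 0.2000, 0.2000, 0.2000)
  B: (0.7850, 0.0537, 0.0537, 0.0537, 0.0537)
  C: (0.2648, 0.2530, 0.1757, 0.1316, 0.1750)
A > C > B

Key insight: Entropy is maximized by uniform distributions and minimized by concentrated distributions.

- Uniform distributions have maximum entropy log₂(5) = 2.3219 bits
- The more "peaked" or concentrated a distribution, the lower its entropy

Entropies:
  H(A) = 2.3219 bits
  H(B) = 1.1809 bits
  H(C) = 2.2751 bits

Ranking: A > C > B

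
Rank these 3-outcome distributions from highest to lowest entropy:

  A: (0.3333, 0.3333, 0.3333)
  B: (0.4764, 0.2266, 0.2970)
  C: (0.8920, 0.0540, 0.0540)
A > B > C

Key insight: Entropy is maximized by uniform distributions and minimized by concentrated distributions.

- Uniform distributions have maximum entropy log₂(3) = 1.5850 bits
- The more "peaked" or concentrated a distribution, the lower its entropy

Entropies:
  H(A) = 1.5850 bits
  H(B) = 1.5151 bits
  H(C) = 0.6019 bits

Ranking: A > B > C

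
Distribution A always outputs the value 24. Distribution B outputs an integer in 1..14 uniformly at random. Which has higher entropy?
B

A is deterministic, so H(A) = 0. B is uniform over 14 outcomes, so H(B) = log₂(14) = 3.807 bits. Any distribution with genuine randomness has higher entropy than a deterministic one.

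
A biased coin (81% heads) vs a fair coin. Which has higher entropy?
Fair coin

The fair coin is uniform (p=0.5), maximizing binary entropy at 1 bit. The biased coin has H(0.81) ≈ 0.701 bits — its outcome is more predictable, so its entropy is lower.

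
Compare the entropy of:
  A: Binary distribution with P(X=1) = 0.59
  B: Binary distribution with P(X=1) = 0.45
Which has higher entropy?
B

For binary distributions, entropy is maximized at p=0.5 and decreases as p moves toward 0 or 1.

H(A) = H(0.59) = 0.9765 bits
H(B) = H(0.45) = 0.9928 bits

Distribution B (p=0.45) is closer to uniform (p=0.5), so it has higher entropy.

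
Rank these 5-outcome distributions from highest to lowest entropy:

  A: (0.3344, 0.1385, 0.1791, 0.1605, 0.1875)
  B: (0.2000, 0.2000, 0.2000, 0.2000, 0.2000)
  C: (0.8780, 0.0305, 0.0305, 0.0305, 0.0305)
B > A > C

Key insight: Entropy is maximized by uniform distributions and minimized by concentrated distributions.

- Uniform distributions have maximum entropy log₂(5) = 2.3219 bits
- The more "peaked" or concentrated a distribution, the lower its entropy

Entropies:
  H(A) = 2.2443 bits
  H(B) = 2.3219 bits
  H(C) = 0.7791 bits

Ranking: B > A > C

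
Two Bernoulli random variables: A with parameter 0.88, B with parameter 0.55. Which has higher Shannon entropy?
B

For binary distributions, entropy is maximized at p=0.5 and decreases as p moves toward 0 or 1.

H(A) = H(0.88) = 0.5294 bits
H(B) = H(0.55) = 0.9928 bits

Distribution B (p=0.55) is closer to uniform (p=0.5), so it has higher entropy.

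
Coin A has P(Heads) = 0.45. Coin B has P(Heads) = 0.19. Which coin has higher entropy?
A

For binary distributions, entropy is maximized at p=0.5 and decreases as p moves toward 0 or 1.

H(A) = H(0.45) = 0.9928 bits
H(B) = H(0.19) = 0.7015 bits

Distribution A (p=0.45) is closer to uniform (p=0.5), so it has higher entropy.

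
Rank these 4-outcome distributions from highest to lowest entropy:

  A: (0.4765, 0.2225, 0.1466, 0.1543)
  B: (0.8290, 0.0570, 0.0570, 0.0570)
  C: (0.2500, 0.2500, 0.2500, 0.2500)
C > A > B

Key insight: Entropy is maximized by uniform distributions and minimized by concentrated distributions.

- Uniform distributions have maximum entropy log₂(4) = 2.0000 bits
- The more "peaked" or concentrated a distribution, the lower its entropy

Entropies:
  H(A) = 1.8142 bits
  H(B) = 0.9310 bits
  H(C) = 2.0000 bits

Ranking: C > A > B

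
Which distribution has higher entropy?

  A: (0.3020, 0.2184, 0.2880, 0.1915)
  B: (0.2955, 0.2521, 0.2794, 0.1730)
A

Both distributions are close to uniform, making this a harder comparison.

H(A) = 1.9750 bits
H(B) = 1.9727 bits

The distribution closer to uniform has higher entropy.
Answer: A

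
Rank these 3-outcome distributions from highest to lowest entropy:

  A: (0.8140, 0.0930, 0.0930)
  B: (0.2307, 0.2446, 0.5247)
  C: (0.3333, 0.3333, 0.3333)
C > B > A

Key insight: Entropy is maximized by uniform distributions and minimized by concentrated distributions.

- Uniform distributions have maximum entropy log₂(3) = 1.5850 bits
- The more "peaked" or concentrated a distribution, the lower its entropy

Entropies:
  H(A) = 0.8790 bits
  H(B) = 1.4732 bits
  H(C) = 1.5850 bits

Ranking: C > B > A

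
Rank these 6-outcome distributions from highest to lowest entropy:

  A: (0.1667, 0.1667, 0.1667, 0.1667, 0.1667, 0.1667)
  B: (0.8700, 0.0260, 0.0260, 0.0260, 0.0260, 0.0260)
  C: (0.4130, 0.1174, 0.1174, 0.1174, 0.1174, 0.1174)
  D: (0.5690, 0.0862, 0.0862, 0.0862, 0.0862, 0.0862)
A > C > D > B

Key insight: Entropy is maximized by uniform distributions and minimized by concentrated distributions.

Entropies:
  H(A) = 2.5850 bits
  H(B) = 0.8593 bits
  H(C) = 2.3410 bits
  H(D) = 1.9870 bits

Ranking: A > C > D > B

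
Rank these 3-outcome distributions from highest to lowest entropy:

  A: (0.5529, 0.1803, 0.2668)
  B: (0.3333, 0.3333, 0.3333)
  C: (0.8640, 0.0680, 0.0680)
B > A > C

Key insight: Entropy is maximized by uniform distributions and minimized by concentrated distributions.

- Uniform distributions have maximum entropy log₂(3) = 1.5850 bits
- The more "peaked" or concentrated a distribution, the lower its entropy

Entropies:
  H(A) = 1.4268 bits
  H(B) = 1.5850 bits
  H(C) = 0.7097 bits

Ranking: B > A > C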